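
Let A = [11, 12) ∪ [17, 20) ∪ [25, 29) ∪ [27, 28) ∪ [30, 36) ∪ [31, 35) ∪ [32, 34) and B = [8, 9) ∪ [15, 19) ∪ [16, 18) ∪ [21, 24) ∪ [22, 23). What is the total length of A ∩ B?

First set merges to [11, 12), [17, 20), [25, 29), [30, 36).
Second set merges to [8, 9), [15, 19), [21, 24).
A ∩ B = [17, 19).
Total: 2.

2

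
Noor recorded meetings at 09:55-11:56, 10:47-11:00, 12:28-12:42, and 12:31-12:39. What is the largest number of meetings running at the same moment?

2

Sweep endpoints in order; track running count of active intervals.
Peak of 2 reached at 10:47.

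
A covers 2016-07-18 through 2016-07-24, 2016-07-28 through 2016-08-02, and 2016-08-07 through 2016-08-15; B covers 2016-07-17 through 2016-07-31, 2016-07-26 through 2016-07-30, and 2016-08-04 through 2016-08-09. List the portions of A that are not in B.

2016-08-01 through 2016-08-02, 2016-08-10 through 2016-08-15

Second set merges to 2016-07-17 through 2016-07-31, 2016-08-04 through 2016-08-09.
2016-07-18 through 2016-07-24: entirely removed.
2016-07-28 through 2016-08-02 \ B = 2016-08-01 through 2016-08-02.
2016-08-07 through 2016-08-15 \ B = 2016-08-10 through 2016-08-15.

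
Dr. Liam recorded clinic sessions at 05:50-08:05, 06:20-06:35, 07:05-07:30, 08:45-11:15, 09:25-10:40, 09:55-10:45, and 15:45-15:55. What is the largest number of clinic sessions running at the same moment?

At 09:55, 3 of the intervals are simultaneously active.
No point has more.

3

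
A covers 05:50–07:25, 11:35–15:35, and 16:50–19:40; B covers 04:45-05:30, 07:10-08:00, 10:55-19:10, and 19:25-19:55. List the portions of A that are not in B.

05:50–07:10, 19:10–19:25

05:50–07:25 with B removed leaves 05:50–07:10.
11:35–15:35 lies entirely inside B → drops out.
16:50–19:40 with B removed leaves 19:10–19:25.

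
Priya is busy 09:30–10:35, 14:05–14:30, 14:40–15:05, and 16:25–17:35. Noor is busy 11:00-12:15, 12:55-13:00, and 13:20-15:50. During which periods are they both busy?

14:05-14:30, 14:40-15:05

09:30-10:35 falls entirely outside B.
14:05-14:30 overlaps B on 14:05-14:30.
14:40-15:05 overlaps B on 14:40-15:05.
16:25-17:35 falls entirely outside B.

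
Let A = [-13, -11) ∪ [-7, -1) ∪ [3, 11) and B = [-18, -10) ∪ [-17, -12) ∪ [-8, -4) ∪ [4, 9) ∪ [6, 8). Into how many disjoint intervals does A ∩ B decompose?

3

Merge the second list: [-18, -10), [-8, -4), [4, 9).
A ∩ B = [-13, -11), [-7, -4), [4, 9).
That is 3 disjoint pieces.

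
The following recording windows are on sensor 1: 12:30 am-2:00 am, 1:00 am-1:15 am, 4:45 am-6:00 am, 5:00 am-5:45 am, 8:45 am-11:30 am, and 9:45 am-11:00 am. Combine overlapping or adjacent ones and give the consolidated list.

1:00 am–1:15 am overlaps/touches 12:30 am–2:00 am → extend to 12:30 am–2:00 am.
4:45 am–6:00 am is disjoint → start new block.
5:00 am–5:45 am overlaps/touches 4:45 am–6:00 am → extend to 4:45 am–6:00 am.
8:45 am–11:30 am is disjoint → start new block.
9:45 am–11:00 am overlaps/touches 8:45 am–11:30 am → extend to 8:45 am–11:30 am.

12:30 am–2:00 am, 4:45 am–6:00 am, 8:45 am–11:30 am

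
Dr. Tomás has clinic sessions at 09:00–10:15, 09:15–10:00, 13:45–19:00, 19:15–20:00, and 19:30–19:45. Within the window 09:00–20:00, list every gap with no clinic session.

10:15-13:45, 19:00-19:15

Covered (merged): 09:00-10:15, 13:45-19:00, 19:15-20:00.
Complement within 09:00-20:00: 10:15-13:45, 19:00-19:15.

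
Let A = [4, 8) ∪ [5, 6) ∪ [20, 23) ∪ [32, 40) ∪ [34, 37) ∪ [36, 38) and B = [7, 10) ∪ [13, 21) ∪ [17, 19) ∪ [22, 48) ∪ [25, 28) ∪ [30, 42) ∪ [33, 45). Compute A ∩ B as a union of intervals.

A, merged: [4, 8), [20, 23), [32, 40).
B, merged: [7, 10), [13, 21), [22, 48).
[4, 8) ∩ B → [7, 8).
[20, 23) ∩ B → [20, 21), [22, 23).
[32, 40) ∩ B → [32, 40).

[7, 8) ∪ [20, 21) ∪ [22, 23) ∪ [32, 40)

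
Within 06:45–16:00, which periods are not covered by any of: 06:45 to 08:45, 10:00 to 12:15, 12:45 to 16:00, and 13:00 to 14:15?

The merged coverage is 06:45–08:45, 10:00–12:15, 12:45–16:00.
Uncovered inside 06:45–16:00: 08:45–10:00, 12:15–12:45.

08:45–10:00, 12:15–12:45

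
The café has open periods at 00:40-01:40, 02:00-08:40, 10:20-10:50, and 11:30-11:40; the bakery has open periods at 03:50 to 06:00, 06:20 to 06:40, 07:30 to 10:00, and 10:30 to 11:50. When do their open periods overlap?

03:50-06:00, 06:20-06:40, 07:30-08:40, 10:30-10:50, 11:30-11:40

00:40-01:40 falls entirely outside B.
02:00-08:40 overlaps B on 03:50-06:00, 06:20-06:40, 07:30-08:40.
10:20-10:50 overlaps B on 10:30-10:50.
11:30-11:40 overlaps B on 11:30-11:40.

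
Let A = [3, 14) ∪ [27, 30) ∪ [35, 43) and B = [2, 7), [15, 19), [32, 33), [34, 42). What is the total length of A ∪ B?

A ∪ B = [2, 14), [15, 19), [27, 30), [32, 33), [34, 43).
Total: 12 + 4 + 3 + 1 + 9 = 29.

29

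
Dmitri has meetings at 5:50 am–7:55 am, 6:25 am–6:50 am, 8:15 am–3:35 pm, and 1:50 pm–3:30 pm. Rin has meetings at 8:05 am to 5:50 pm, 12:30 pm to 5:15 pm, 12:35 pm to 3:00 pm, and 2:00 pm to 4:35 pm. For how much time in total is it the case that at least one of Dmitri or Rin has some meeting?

11 h 50 min

Merge the first list: 5:50 am-7:55 am, 8:15 am-3:35 pm.
Merge the second list: 8:05 am-5:50 pm.
A ∪ B = 5:50 am-7:55 am, 8:05 am-5:50 pm.
Total: 2 h 5 min + 9 h 45 min = 11 h 50 min.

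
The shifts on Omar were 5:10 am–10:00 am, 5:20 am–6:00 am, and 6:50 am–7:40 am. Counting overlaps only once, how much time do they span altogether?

Merged: 5:10 am–10:00 am.
Length: 4 h 50 min.

4 h 50 min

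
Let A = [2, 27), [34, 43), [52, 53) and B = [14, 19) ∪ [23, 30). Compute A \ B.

[2, 27) minus B → [2, 14), [19, 23).
[34, 43): no B overlap → unchanged.
[52, 53): no B overlap → unchanged.

[2, 14) ∪ [19, 23) ∪ [34, 43) ∪ [52, 53)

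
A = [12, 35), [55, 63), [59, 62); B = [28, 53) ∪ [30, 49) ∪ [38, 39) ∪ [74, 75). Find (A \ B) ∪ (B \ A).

[12, 28) ∪ [35, 53) ∪ [55, 63) ∪ [74, 75)

Merge the first list: [12, 35), [55, 63).
Merge the second list: [28, 53), [74, 75).
Only in the first: [12, 28), [55, 63).
Only in the second: [35, 53), [74, 75).
Together these are the periods covered by exactly one.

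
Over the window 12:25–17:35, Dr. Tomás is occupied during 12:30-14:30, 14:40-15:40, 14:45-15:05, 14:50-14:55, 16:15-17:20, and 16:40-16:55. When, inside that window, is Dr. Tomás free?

12:25-12:30, 14:30-14:40, 15:40-16:15, 17:20-17:35

After merging, the occupied span is 12:30-14:30, 14:40-15:40, 16:15-17:20.
Complement within 12:25-17:35: 12:25-12:30, 14:30-14:40, 15:40-16:15, 17:20-17:35.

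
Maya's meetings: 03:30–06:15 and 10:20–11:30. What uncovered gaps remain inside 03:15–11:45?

Covered (merged): 03:30–06:15, 10:20–11:30.
Uncovered inside 03:15–11:45: 03:15–03:30, 06:15–10:20, 11:30–11:45.

03:15–03:30, 06:15–10:20, 11:30–11:45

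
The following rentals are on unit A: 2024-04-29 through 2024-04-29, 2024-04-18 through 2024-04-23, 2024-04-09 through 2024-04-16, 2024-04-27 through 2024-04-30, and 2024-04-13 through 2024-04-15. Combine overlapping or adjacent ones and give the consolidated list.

2024-04-09 through 2024-04-16, 2024-04-18 through 2024-04-23, 2024-04-27 through 2024-04-30

Sort by start: 2024-04-09 through 2024-04-16, 2024-04-13 through 2024-04-15, 2024-04-18 through 2024-04-23, 2024-04-27 through 2024-04-30, 2024-04-29 through 2024-04-29.
2024-04-13 through 2024-04-15 overlaps/touches 2024-04-09 through 2024-04-16 → extend to 2024-04-09 through 2024-04-16.
2024-04-18 through 2024-04-23 is disjoint → start new block.
2024-04-27 through 2024-04-30 is disjoint → start new block.
2024-04-29 through 2024-04-29 overlaps/touches 2024-04-27 through 2024-04-30 → extend to 2024-04-27 through 2024-04-30.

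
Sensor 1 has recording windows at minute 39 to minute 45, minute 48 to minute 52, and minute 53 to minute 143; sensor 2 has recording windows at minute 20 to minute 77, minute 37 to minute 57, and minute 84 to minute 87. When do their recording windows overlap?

minute 39 to minute 45, minute 48 to minute 52, minute 53 to minute 77, minute 84 to minute 87

B, merged: minute 20 to minute 77, minute 84 to minute 87.
minute 39 to minute 45 meets the second set on minute 39 to minute 45.
minute 48 to minute 52 meets the second set on minute 48 to minute 52.
minute 53 to minute 143 meets the second set on minute 53 to minute 77, minute 84 to minute 87.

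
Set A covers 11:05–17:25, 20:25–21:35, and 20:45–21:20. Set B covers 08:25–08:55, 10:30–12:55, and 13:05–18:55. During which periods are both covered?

11:05-12:55, 13:05-17:25

Merge the first list: 11:05-17:25, 20:25-21:35.
11:05-17:25 ∩ B → 11:05-12:55, 13:05-17:25.
20:25-21:35 meets no B interval.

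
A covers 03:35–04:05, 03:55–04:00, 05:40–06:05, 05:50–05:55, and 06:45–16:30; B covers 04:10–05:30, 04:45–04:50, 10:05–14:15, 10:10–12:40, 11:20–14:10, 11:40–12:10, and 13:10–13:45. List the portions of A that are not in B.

03:35–04:05, 05:40–06:05, 06:45–10:05, 14:15–16:30

First set merges to 03:35–04:05, 05:40–06:05, 06:45–16:30.
Second set merges to 04:10–05:30, 10:05–14:15.
03:35–04:05: no B overlap → unchanged.
05:40–06:05: no B overlap → unchanged.
06:45–16:30 minus B → 06:45–10:05, 14:15–16:30.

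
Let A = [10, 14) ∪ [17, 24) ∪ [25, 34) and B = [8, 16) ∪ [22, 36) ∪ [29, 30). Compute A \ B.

[17, 22)

Second set merges to [8, 16), [22, 36).
[10, 14): fully covered by B → removed.
[17, 24) minus B → [17, 22).
[25, 34): fully covered by B → removed.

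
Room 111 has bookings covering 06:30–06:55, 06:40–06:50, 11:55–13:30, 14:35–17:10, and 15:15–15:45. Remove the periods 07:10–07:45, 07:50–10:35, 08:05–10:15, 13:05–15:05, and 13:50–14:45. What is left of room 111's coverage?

06:30–06:55, 11:55–13:05, 15:05–17:10

First set merges to 06:30–06:55, 11:55–13:30, 14:35–17:10.
Second set merges to 07:10–07:45, 07:50–10:35, 13:05–15:05.
06:30–06:55 is untouched.
11:55–13:30 with B removed leaves 11:55–13:05.
14:35–17:10 with B removed leaves 15:05–17:10.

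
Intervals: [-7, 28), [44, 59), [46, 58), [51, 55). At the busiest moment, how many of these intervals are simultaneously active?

3

Sweep endpoints in order; track running count of active intervals.
Peak of 3 reached at 51.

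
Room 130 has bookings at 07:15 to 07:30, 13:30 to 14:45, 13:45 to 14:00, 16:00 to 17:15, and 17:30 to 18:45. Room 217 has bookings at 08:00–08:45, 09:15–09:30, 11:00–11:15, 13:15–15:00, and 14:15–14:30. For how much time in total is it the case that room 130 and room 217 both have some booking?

A, merged: 07:15-07:30, 13:30-14:45, 16:00-17:15, 17:30-18:45.
B, merged: 08:00-08:45, 09:15-09:30, 11:00-11:15, 13:15-15:00.
A ∩ B = 13:30-14:45.
Total: 1 h 15 min.

1 h 15 min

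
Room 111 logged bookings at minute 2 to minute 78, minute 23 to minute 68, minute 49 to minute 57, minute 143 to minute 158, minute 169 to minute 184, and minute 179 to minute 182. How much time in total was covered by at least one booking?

106 minutes

Merged: minute 2 to minute 78, minute 143 to minute 158, minute 169 to minute 184.
Lengths: 76 minutes + 15 minutes + 15 minutes = 106 minutes.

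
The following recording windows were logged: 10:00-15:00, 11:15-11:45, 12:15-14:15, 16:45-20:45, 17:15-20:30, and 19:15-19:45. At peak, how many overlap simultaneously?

3

Walk the sorted start/end points keeping a running depth.
The depth first hits 3 at 19:15.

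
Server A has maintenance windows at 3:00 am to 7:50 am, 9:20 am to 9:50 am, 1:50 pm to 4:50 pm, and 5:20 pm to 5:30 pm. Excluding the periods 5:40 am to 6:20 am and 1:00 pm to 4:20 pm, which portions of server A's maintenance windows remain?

3:00 am–5:40 am, 6:20 am–7:50 am, 9:20 am–9:50 am, 4:20 pm–4:50 pm, 5:20 pm–5:30 pm

3:00 am–7:50 am \ B = 3:00 am–5:40 am, 6:20 am–7:50 am.
9:20 am–9:50 am: nothing removed.
1:50 pm–4:50 pm \ B = 4:20 pm–4:50 pm.
5:20 pm–5:30 pm: nothing removed.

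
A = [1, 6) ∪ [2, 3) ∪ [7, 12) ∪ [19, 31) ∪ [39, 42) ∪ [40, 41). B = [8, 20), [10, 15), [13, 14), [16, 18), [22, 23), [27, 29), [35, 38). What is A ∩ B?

Merge the first list: [1, 6), [7, 12), [19, 31), [39, 42).
Merge the second list: [8, 20), [22, 23), [27, 29), [35, 38).
[1, 6): no overlap with the second set.
[7, 12) meets the second set on [8, 12).
[19, 31) meets the second set on [19, 20), [22, 23), [27, 29).
[39, 42): no overlap with the second set.

[8, 12) ∪ [19, 20) ∪ [22, 23) ∪ [27, 29)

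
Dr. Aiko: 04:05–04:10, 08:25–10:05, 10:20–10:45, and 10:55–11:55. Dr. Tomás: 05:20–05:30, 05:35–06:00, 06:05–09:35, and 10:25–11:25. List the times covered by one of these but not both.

A \ B = 04:05–04:10, 09:35–10:05, 10:20–10:25, 11:25–11:55.
B \ A = 05:20–05:30, 05:35–06:00, 06:05–08:25, 10:45–10:55.
Union of the two gives the symmetric difference.

04:05–04:10, 05:20–05:30, 05:35–06:00, 06:05–08:25, 09:35–10:05, 10:20–10:25, 10:45–10:55, 11:25–11:55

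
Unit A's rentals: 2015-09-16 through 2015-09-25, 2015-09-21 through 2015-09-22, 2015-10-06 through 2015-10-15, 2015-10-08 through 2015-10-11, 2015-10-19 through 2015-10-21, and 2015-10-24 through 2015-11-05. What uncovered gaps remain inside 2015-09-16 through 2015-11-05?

2015-09-26 through 2015-10-05, 2015-10-16 through 2015-10-18, 2015-10-22 through 2015-10-23

After merging, the occupied span is 2015-09-16 through 2015-09-25, 2015-10-06 through 2015-10-15, 2015-10-19 through 2015-10-21, 2015-10-24 through 2015-11-05.
Uncovered inside 2015-09-16 through 2015-11-05: 2015-09-26 through 2015-10-05, 2015-10-16 through 2015-10-18, 2015-10-22 through 2015-10-23.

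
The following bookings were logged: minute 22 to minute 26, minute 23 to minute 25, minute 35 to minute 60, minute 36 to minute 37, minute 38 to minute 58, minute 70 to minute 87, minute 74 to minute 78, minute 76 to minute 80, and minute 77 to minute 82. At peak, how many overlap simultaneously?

4

At minute 77, 4 of the intervals are simultaneously active.
No point has more.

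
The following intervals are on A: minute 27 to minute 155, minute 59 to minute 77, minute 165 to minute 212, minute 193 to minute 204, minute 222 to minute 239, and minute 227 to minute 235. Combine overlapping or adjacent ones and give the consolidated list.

minute 27 to minute 155, minute 165 to minute 212, minute 222 to minute 239

minute 59 to minute 77 overlaps/touches minute 27 to minute 155 → extend to minute 27 to minute 155.
minute 165 to minute 212 is disjoint → start new block.
minute 193 to minute 204 overlaps/touches minute 165 to minute 212 → extend to minute 165 to minute 212.
minute 222 to minute 239 is disjoint → start new block.
minute 227 to minute 235 overlaps/touches minute 222 to minute 239 → extend to minute 222 to minute 239.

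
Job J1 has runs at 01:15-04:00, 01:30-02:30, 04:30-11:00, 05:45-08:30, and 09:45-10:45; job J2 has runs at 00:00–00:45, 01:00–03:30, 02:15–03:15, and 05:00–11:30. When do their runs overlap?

A, merged: 01:15–04:00, 04:30–11:00.
B, merged: 00:00–00:45, 01:00–03:30, 05:00–11:30.
01:15–04:00 overlaps B on 01:15–03:30.
04:30–11:00 overlaps B on 05:00–11:00.

01:15–03:30, 05:00–11:00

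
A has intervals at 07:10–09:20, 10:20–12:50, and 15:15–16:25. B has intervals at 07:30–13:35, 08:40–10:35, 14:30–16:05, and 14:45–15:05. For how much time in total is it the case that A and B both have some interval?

Merge the second list: 07:30-13:35, 14:30-16:05.
A ∩ B = 07:30-09:20, 10:20-12:50, 15:15-16:05.
Total: 1 h 50 min + 2 h 30 min + 50 min = 5 h 10 min.

5 h 10 min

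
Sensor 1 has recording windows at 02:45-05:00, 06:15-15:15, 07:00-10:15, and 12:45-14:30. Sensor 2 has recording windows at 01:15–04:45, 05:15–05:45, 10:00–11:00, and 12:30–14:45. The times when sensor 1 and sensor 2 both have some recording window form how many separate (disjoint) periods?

First set merges to 02:45-05:00, 06:15-15:15.
A ∩ B = 02:45-04:45, 10:00-11:00, 12:30-14:45.
That is 3 disjoint pieces.

3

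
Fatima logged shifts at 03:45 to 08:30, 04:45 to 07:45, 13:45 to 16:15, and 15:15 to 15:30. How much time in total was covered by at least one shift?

Merged: 03:45-08:30, 13:45-16:15.
Lengths: 4 h 45 min + 2 h 30 min = 7 h 15 min.

7 h 15 min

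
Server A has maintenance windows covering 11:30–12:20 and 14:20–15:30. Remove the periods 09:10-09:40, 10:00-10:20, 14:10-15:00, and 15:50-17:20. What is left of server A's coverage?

11:30-12:20, 15:00-15:30

11:30-12:20: no B overlap → unchanged.
14:20-15:30 minus B → 15:00-15:30.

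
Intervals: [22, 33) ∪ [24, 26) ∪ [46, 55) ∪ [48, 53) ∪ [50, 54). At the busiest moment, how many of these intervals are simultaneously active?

3

At 50, 3 of the intervals are simultaneously active.
No point has more.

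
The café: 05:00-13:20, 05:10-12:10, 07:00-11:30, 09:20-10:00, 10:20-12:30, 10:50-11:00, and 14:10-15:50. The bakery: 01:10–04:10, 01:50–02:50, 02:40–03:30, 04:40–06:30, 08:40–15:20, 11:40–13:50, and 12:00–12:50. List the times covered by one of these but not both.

01:10-04:10, 04:40-05:00, 06:30-08:40, 13:20-14:10, 15:20-15:50

A, merged: 05:00-13:20, 14:10-15:50.
B, merged: 01:10-04:10, 04:40-06:30, 08:40-15:20.
A but not B: 06:30-08:40, 15:20-15:50.
B but not A: 01:10-04:10, 04:40-05:00, 13:20-14:10.
Combining gives A △ B.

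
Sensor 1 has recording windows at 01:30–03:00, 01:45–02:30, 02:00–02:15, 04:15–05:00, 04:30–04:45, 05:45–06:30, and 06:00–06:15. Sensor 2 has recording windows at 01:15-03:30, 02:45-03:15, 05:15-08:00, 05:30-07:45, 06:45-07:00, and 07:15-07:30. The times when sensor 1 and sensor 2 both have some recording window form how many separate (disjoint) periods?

First set merges to 01:30–03:00, 04:15–05:00, 05:45–06:30.
Second set merges to 01:15–03:30, 05:15–08:00.
A ∩ B = 01:30–03:00, 05:45–06:30.
That is 2 disjoint pieces.

2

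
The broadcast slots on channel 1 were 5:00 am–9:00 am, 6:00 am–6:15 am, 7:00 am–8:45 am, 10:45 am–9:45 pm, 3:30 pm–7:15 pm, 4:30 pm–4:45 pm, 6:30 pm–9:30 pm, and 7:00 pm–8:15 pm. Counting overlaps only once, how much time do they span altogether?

15 h

Merged: 5:00 am–9:00 am, 10:45 am–9:45 pm.
Lengths: 4 h + 11 h = 15 h.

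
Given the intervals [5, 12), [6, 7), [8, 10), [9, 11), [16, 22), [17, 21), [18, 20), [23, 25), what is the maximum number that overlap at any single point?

Sweep endpoints in order; track running count of active intervals.
Peak of 3 reached at 9.

3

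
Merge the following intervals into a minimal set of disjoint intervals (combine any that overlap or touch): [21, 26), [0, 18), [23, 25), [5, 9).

Sort by start: [0, 18), [5, 9), [21, 26), [23, 25).
[5, 9) overlaps/touches [0, 18) → extend to [0, 18).
[21, 26) is disjoint → start new block.
[23, 25) overlaps/touches [21, 26) → extend to [21, 26).

[0, 18) ∪ [21, 26)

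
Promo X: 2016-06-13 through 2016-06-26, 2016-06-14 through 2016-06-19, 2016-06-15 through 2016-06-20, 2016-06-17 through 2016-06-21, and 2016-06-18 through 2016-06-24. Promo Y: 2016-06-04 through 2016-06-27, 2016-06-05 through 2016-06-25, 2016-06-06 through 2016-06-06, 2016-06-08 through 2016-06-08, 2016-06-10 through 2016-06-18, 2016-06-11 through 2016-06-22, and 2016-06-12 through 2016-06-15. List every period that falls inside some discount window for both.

Merge the first list: 2016-06-13 through 2016-06-26.
Merge the second list: 2016-06-04 through 2016-06-27.
2016-06-13 through 2016-06-26 ∩ B → 2016-06-13 through 2016-06-26.

2016-06-13 through 2016-06-26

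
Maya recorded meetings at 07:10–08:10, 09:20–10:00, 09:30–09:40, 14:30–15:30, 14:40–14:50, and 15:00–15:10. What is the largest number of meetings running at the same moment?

2

Sweep endpoints in order; track running count of active intervals.
Peak of 2 reached at 09:30.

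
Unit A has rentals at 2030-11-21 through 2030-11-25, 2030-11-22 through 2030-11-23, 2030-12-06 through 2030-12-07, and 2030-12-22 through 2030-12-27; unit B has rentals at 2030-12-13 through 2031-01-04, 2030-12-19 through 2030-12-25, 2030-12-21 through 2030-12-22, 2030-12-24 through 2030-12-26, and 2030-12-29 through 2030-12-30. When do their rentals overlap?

2030-12-22 through 2030-12-27

First set merges to 2030-11-21 through 2030-11-25, 2030-12-06 through 2030-12-07, 2030-12-22 through 2030-12-27.
Second set merges to 2030-12-13 through 2031-01-04.
2030-11-21 through 2030-11-25: no overlap with the second set.
2030-12-06 through 2030-12-07: no overlap with the second set.
2030-12-22 through 2030-12-27 meets the second set on 2030-12-22 through 2030-12-27.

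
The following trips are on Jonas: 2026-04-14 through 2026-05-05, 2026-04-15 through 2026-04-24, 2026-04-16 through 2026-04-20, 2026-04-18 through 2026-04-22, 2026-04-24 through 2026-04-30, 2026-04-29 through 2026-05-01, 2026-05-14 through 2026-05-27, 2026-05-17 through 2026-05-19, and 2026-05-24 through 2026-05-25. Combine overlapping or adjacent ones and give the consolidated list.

2026-04-15 through 2026-04-24 overlaps/touches 2026-04-14 through 2026-05-05 → extend to 2026-04-14 through 2026-05-05.
2026-04-16 through 2026-04-20 overlaps/touches 2026-04-14 through 2026-05-05 → extend to 2026-04-14 through 2026-05-05.
2026-04-18 through 2026-04-22 overlaps/touches 2026-04-14 through 2026-05-05 → extend to 2026-04-14 through 2026-05-05.
2026-04-24 through 2026-04-30 overlaps/touches 2026-04-14 through 2026-05-05 → extend to 2026-04-14 through 2026-05-05.
2026-04-29 through 2026-05-01 overlaps/touches 2026-04-14 through 2026-05-05 → extend to 2026-04-14 through 2026-05-05.
2026-05-14 through 2026-05-27 is disjoint → start new block.
2026-05-17 through 2026-05-19 overlaps/touches 2026-05-14 through 2026-05-27 → extend to 2026-05-14 through 2026-05-27.
2026-05-24 through 2026-05-25 overlaps/touches 2026-05-14 through 2026-05-27 → extend to 2026-05-14 through 2026-05-27.

2026-04-14 through 2026-05-05, 2026-05-14 through 2026-05-27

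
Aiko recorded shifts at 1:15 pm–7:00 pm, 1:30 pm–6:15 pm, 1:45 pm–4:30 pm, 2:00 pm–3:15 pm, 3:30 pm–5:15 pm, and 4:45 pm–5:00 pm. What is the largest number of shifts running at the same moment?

4

Sweep endpoints in order; track running count of active intervals.
Peak of 4 reached at 2:00 pm.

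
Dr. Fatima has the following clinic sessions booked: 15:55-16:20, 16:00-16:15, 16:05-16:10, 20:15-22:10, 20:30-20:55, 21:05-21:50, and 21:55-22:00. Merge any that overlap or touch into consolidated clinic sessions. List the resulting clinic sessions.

15:55-16:20, 20:15-22:10

16:00-16:15 overlaps/touches 15:55-16:20 → extend to 15:55-16:20.
16:05-16:10 overlaps/touches 15:55-16:20 → extend to 15:55-16:20.
20:15-22:10 is disjoint → start new block.
20:30-20:55 overlaps/touches 20:15-22:10 → extend to 20:15-22:10.
21:05-21:50 overlaps/touches 20:15-22:10 → extend to 20:15-22:10.
21:55-22:00 overlaps/touches 20:15-22:10 → extend to 20:15-22:10.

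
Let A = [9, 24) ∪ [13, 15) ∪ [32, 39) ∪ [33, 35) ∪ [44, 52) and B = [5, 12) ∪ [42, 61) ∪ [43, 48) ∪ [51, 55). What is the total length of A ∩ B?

11

First set merges to [9, 24), [32, 39), [44, 52).
Second set merges to [5, 12), [42, 61).
A ∩ B = [9, 12), [44, 52).
Total: 3 + 8 = 11.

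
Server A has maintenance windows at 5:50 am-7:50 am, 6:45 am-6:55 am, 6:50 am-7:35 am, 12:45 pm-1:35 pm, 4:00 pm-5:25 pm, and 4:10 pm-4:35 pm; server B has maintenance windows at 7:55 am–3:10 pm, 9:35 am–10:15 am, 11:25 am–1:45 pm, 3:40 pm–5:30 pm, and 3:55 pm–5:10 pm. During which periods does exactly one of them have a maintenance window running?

A, merged: 5:50 am–7:50 am, 12:45 pm–1:35 pm, 4:00 pm–5:25 pm.
B, merged: 7:55 am–3:10 pm, 3:40 pm–5:30 pm.
Only in the first: 5:50 am–7:50 am.
Only in the second: 7:55 am–12:45 pm, 1:35 pm–3:10 pm, 3:40 pm–4:00 pm, 5:25 pm–5:30 pm.
Together these are the periods covered by exactly one.

5:50 am–7:50 am, 7:55 am–12:45 pm, 1:35 pm–3:10 pm, 3:40 pm–4:00 pm, 5:25 pm–5:30 pm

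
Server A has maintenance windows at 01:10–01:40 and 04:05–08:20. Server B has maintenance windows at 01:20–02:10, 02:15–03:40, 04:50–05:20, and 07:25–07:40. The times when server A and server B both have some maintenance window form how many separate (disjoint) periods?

3

A ∩ B = 01:20–01:40, 04:50–05:20, 07:25–07:40.
That is 3 disjoint pieces.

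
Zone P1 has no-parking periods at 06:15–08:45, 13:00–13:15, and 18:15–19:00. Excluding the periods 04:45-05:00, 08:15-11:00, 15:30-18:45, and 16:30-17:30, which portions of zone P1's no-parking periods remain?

B, merged: 04:45-05:00, 08:15-11:00, 15:30-18:45.
06:15-08:45 minus B → 06:15-08:15.
13:00-13:15: no B overlap → unchanged.
18:15-19:00 minus B → 18:45-19:00.

06:15-08:15, 13:00-13:15, 18:45-19:00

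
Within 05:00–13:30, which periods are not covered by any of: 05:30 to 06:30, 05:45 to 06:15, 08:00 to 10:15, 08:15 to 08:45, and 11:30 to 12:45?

The merged coverage is 05:30-06:30, 08:00-10:15, 11:30-12:45.
Complement within 05:00-13:30: 05:00-05:30, 06:30-08:00, 10:15-11:30, 12:45-13:30.

05:00-05:30, 06:30-08:00, 10:15-11:30, 12:45-13:30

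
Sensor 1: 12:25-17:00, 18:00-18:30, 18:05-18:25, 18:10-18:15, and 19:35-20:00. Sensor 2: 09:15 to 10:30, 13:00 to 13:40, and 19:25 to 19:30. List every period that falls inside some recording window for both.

Merge the first list: 12:25–17:00, 18:00–18:30, 19:35–20:00.
12:25–17:00 meets the second set on 13:00–13:40.
18:00–18:30: no overlap with the second set.
19:35–20:00: no overlap with the second set.

13:00–13:40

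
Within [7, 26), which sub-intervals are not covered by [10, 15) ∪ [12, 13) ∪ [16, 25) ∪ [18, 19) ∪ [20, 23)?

After merging, the occupied span is [10, 15), [16, 25).
Gaps within [7, 26): [7, 10), [15, 16), [25, 26).

[7, 10) ∪ [15, 16) ∪ [25, 26)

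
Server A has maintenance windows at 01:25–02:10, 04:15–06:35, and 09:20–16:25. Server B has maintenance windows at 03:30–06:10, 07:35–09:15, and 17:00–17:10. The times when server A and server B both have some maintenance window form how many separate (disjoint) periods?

A ∩ B = 04:15–06:10.
That is 1 disjoint piece.

1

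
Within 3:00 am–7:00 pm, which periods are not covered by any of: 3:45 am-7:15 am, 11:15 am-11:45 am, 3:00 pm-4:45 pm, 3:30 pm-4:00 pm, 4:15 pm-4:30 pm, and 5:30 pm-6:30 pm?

3:00 am-3:45 am, 7:15 am-11:15 am, 11:45 am-3:00 pm, 4:45 pm-5:30 pm, 6:30 pm-7:00 pm

Covered (merged): 3:45 am-7:15 am, 11:15 am-11:45 am, 3:00 pm-4:45 pm, 5:30 pm-6:30 pm.
Complement within 3:00 am-7:00 pm: 3:00 am-3:45 am, 7:15 am-11:15 am, 11:45 am-3:00 pm, 4:45 pm-5:30 pm, 6:30 pm-7:00 pm.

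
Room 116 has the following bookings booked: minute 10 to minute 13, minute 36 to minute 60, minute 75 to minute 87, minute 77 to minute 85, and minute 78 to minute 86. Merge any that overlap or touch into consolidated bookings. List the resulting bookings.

minute 36 to minute 60 is disjoint → start new block.
minute 75 to minute 87 is disjoint → start new block.
minute 77 to minute 85 overlaps/touches minute 75 to minute 87 → extend to minute 75 to minute 87.
minute 78 to minute 86 overlaps/touches minute 75 to minute 87 → extend to minute 75 to minute 87.

minute 10 to minute 13, minute 36 to minute 60, minute 75 to minute 87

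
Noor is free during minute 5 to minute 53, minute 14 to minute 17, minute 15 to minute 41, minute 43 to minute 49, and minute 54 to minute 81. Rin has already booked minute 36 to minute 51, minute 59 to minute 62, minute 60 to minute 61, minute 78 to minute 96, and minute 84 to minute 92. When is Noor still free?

A, merged: minute 5 to minute 53, minute 54 to minute 81.
B, merged: minute 36 to minute 51, minute 59 to minute 62, minute 78 to minute 96.
minute 5 to minute 53 minus B → minute 5 to minute 36, minute 51 to minute 53.
minute 54 to minute 81 minus B → minute 54 to minute 59, minute 62 to minute 78.

minute 5 to minute 36, minute 51 to minute 53, minute 54 to minute 59, minute 62 to minute 78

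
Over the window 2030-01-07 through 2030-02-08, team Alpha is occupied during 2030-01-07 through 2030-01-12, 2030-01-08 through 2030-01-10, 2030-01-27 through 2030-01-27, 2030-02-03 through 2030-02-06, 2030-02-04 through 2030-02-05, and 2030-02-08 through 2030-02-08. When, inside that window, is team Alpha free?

Covered (merged): 2030-01-07 through 2030-01-12, 2030-01-27 through 2030-01-27, 2030-02-03 through 2030-02-06, 2030-02-08 through 2030-02-08.
Complement within 2030-01-07 through 2030-02-08: 2030-01-13 through 2030-01-26, 2030-01-28 through 2030-02-02, 2030-02-07 through 2030-02-07.

2030-01-13 through 2030-01-26, 2030-01-28 through 2030-02-02, 2030-02-07 through 2030-02-07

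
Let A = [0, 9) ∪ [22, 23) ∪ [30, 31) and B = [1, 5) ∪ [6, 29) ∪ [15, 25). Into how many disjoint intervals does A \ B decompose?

B, merged: [1, 5), [6, 29).
A \ B = [0, 1), [5, 6), [30, 31).
That is 3 disjoint pieces.

3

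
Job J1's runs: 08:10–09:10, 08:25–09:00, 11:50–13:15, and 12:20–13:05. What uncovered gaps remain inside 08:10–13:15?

09:10-11:50

The merged coverage is 08:10-09:10, 11:50-13:15.
Uncovered inside 08:10-13:15: 09:10-11:50.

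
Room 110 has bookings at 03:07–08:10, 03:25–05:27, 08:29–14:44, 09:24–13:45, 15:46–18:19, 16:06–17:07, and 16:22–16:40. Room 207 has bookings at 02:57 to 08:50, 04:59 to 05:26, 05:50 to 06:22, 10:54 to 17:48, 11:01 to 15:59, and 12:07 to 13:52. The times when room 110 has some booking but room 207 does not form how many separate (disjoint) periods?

2

A, merged: 03:07-08:10, 08:29-14:44, 15:46-18:19.
B, merged: 02:57-08:50, 10:54-17:48.
A \ B = 08:50-10:54, 17:48-18:19.
That is 2 disjoint pieces.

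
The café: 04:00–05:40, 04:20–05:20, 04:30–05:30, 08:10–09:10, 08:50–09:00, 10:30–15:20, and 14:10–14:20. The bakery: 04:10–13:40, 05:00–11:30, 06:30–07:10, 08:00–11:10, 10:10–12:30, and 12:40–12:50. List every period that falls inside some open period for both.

First set merges to 04:00–05:40, 08:10–09:10, 10:30–15:20.
Second set merges to 04:10–13:40.
04:00–05:40 overlaps B on 04:10–05:40.
08:10–09:10 overlaps B on 08:10–09:10.
10:30–15:20 overlaps B on 10:30–13:40.

04:10–05:40, 08:10–09:10, 10:30–13:40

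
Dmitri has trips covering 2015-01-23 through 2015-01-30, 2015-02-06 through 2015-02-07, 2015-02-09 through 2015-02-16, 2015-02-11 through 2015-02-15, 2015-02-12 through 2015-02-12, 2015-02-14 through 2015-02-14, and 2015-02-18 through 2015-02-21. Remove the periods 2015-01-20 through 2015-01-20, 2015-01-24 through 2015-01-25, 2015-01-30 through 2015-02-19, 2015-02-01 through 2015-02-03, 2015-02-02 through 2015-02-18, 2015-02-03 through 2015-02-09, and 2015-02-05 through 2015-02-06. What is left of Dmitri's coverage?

2015-01-23 through 2015-01-23, 2015-01-26 through 2015-01-29, 2015-02-20 through 2015-02-21

Merge the first list: 2015-01-23 through 2015-01-30, 2015-02-06 through 2015-02-07, 2015-02-09 through 2015-02-16, 2015-02-18 through 2015-02-21.
Merge the second list: 2015-01-20 through 2015-01-20, 2015-01-24 through 2015-01-25, 2015-01-30 through 2015-02-19.
2015-01-23 through 2015-01-30 with B removed leaves 2015-01-23 through 2015-01-23, 2015-01-26 through 2015-01-29.
2015-02-06 through 2015-02-07 lies entirely inside B → drops out.
2015-02-09 through 2015-02-16 lies entirely inside B → drops out.
2015-02-18 through 2015-02-21 with B removed leaves 2015-02-20 through 2015-02-21.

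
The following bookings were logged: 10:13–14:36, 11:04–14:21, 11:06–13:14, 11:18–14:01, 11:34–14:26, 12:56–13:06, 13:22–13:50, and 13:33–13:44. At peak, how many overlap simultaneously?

6

Sweep endpoints in order; track running count of active intervals.
Peak of 6 reached at 12:56.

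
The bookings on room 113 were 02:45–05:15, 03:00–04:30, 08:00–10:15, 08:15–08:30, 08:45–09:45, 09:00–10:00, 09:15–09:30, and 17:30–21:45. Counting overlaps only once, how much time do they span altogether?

9 h

Merged: 02:45–05:15, 08:00–10:15, 17:30–21:45.
Lengths: 2 h 30 min + 2 h 15 min + 4 h 15 min = 9 h.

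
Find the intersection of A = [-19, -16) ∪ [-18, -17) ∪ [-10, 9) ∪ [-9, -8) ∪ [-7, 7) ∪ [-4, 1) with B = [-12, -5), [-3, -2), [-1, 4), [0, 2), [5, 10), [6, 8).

Merge the first list: [-19, -16), [-10, 9).
Merge the second list: [-12, -5), [-3, -2), [-1, 4), [5, 10).
[-19, -16) meets no B interval.
[-10, 9) ∩ B → [-10, -5), [-3, -2), [-1, 4), [5, 9).

[-10, -5) ∪ [-3, -2) ∪ [-1, 4) ∪ [5, 9)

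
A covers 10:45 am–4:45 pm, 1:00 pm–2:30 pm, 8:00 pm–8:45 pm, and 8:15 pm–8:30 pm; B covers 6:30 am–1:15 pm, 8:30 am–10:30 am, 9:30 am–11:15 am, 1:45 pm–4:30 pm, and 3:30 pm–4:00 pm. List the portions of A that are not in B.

1:15 pm–1:45 pm, 4:30 pm–4:45 pm, 8:00 pm–8:45 pm

Merge the first list: 10:45 am–4:45 pm, 8:00 pm–8:45 pm.
Merge the second list: 6:30 am–1:15 pm, 1:45 pm–4:30 pm.
10:45 am–4:45 pm with B removed leaves 1:15 pm–1:45 pm, 4:30 pm–4:45 pm.
8:00 pm–8:45 pm is untouched.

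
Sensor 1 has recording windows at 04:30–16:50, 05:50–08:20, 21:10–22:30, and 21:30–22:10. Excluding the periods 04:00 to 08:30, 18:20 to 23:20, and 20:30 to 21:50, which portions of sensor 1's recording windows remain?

08:30–16:50

A, merged: 04:30–16:50, 21:10–22:30.
B, merged: 04:00–08:30, 18:20–23:20.
04:30–16:50 minus B → 08:30–16:50.
21:10–22:30: fully covered by B → removed.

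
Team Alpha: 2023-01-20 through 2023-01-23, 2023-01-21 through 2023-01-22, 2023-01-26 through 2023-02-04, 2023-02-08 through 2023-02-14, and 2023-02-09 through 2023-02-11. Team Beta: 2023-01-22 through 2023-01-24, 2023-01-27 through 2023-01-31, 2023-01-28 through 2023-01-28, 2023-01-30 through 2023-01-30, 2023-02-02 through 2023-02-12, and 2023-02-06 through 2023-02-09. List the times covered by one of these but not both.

2023-01-20 through 2023-01-21, 2023-01-24 through 2023-01-24, 2023-01-26 through 2023-01-26, 2023-02-01 through 2023-02-01, 2023-02-05 through 2023-02-07, 2023-02-13 through 2023-02-14

First set merges to 2023-01-20 through 2023-01-23, 2023-01-26 through 2023-02-04, 2023-02-08 through 2023-02-14.
Second set merges to 2023-01-22 through 2023-01-24, 2023-01-27 through 2023-01-31, 2023-02-02 through 2023-02-12.
Only in the first: 2023-01-20 through 2023-01-21, 2023-01-26 through 2023-01-26, 2023-02-01 through 2023-02-01, 2023-02-13 through 2023-02-14.
Only in the second: 2023-01-24 through 2023-01-24, 2023-02-05 through 2023-02-07.
Together these are the periods covered by exactly one.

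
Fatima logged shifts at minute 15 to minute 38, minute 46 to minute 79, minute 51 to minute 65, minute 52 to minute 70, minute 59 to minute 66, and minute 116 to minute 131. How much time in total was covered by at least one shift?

71 minutes

Merged: minute 15 to minute 38, minute 46 to minute 79, minute 116 to minute 131.
Lengths: 23 minutes + 33 minutes + 15 minutes = 71 minutes.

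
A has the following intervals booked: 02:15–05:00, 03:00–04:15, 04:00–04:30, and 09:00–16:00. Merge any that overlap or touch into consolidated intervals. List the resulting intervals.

03:00–04:15 overlaps/touches 02:15–05:00 → extend to 02:15–05:00.
04:00–04:30 overlaps/touches 02:15–05:00 → extend to 02:15–05:00.
09:00–16:00 is disjoint → start new block.

02:15–05:00, 09:00–16:00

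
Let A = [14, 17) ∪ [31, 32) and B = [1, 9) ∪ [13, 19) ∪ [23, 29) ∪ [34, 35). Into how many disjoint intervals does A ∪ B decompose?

5

A ∪ B = [1, 9), [13, 19), [23, 29), [31, 32), [34, 35).
That is 5 disjoint pieces.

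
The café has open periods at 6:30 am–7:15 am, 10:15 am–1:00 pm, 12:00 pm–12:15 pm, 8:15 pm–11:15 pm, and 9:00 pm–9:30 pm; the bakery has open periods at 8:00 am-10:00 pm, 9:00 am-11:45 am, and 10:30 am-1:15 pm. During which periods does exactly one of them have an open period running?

6:30 am-7:15 am, 8:00 am-10:15 am, 1:00 pm-8:15 pm, 10:00 pm-11:15 pm

First set merges to 6:30 am-7:15 am, 10:15 am-1:00 pm, 8:15 pm-11:15 pm.
Second set merges to 8:00 am-10:00 pm.
A \ B = 6:30 am-7:15 am, 10:00 pm-11:15 pm.
B \ A = 8:00 am-10:15 am, 1:00 pm-8:15 pm.
Union of the two gives the symmetric difference.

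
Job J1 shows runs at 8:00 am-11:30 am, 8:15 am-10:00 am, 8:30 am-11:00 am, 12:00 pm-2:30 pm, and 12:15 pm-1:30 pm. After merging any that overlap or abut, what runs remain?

8:00 am-11:30 am, 12:00 pm-2:30 pm

8:15 am-10:00 am overlaps/touches 8:00 am-11:30 am → extend to 8:00 am-11:30 am.
8:30 am-11:00 am overlaps/touches 8:00 am-11:30 am → extend to 8:00 am-11:30 am.
12:00 pm-2:30 pm is disjoint → start new block.
12:15 pm-1:30 pm overlaps/touches 12:00 pm-2:30 pm → extend to 12:00 pm-2:30 pm.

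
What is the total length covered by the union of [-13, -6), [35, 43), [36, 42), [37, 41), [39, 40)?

Merged: [-13, -6), [35, 43).
Lengths: 7 + 8 = 15.

15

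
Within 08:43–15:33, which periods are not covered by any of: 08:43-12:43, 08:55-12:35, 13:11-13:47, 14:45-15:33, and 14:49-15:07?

12:43-13:11, 13:47-14:45

Covered (merged): 08:43-12:43, 13:11-13:47, 14:45-15:33.
Uncovered inside 08:43-15:33: 12:43-13:11, 13:47-14:45.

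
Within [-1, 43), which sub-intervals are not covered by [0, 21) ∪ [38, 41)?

[-1, 0) ∪ [21, 38) ∪ [41, 43)

After merging, the occupied span is [0, 21), [38, 41).
Gaps within [-1, 43): [-1, 0), [21, 38), [41, 43).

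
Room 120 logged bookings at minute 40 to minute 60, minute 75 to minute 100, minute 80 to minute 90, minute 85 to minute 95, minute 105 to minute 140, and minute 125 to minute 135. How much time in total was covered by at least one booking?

80 minutes

Merged: minute 40 to minute 60, minute 75 to minute 100, minute 105 to minute 140.
Lengths: 20 minutes + 25 minutes + 35 minutes = 80 minutes.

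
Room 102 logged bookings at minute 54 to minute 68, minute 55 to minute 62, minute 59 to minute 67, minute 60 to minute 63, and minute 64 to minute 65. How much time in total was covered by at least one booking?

Merged: minute 54 to minute 68.
Length: 14 minutes.

14 minutes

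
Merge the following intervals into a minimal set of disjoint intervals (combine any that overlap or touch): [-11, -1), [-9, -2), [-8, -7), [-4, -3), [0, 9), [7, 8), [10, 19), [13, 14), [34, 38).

[-11, -1) ∪ [0, 9) ∪ [10, 19) ∪ [34, 38)

[-9, -2) overlaps/touches [-11, -1) → extend to [-11, -1).
[-8, -7) overlaps/touches [-11, -1) → extend to [-11, -1).
[-4, -3) overlaps/touches [-11, -1) → extend to [-11, -1).
[0, 9) is disjoint → start new block.
[7, 8) overlaps/touches [0, 9) → extend to [0, 9).
[10, 19) is disjoint → start new block.
[13, 14) overlaps/touches [10, 19) → extend to [10, 19).
[34, 38) is disjoint → start new block.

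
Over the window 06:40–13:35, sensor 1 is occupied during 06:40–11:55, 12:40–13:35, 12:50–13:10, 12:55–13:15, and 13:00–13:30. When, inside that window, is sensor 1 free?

11:55-12:40

The merged coverage is 06:40-11:55, 12:40-13:35.
Complement within 06:40-13:35: 11:55-12:40.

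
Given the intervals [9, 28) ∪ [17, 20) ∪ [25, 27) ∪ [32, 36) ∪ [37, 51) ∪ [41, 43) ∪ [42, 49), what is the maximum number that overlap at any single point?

At 42, 3 of the intervals are simultaneously active.
No point has more.

3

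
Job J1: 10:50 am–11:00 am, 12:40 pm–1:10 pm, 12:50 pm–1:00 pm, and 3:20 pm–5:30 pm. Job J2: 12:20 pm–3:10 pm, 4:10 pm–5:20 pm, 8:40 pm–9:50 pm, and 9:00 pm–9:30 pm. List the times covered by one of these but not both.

10:50 am–11:00 am, 12:20 pm–12:40 pm, 1:10 pm–3:10 pm, 3:20 pm–4:10 pm, 5:20 pm–5:30 pm, 8:40 pm–9:50 pm

First set merges to 10:50 am–11:00 am, 12:40 pm–1:10 pm, 3:20 pm–5:30 pm.
Second set merges to 12:20 pm–3:10 pm, 4:10 pm–5:20 pm, 8:40 pm–9:50 pm.
A but not B: 10:50 am–11:00 am, 3:20 pm–4:10 pm, 5:20 pm–5:30 pm.
B but not A: 12:20 pm–12:40 pm, 1:10 pm–3:10 pm, 8:40 pm–9:50 pm.
Combining gives A △ B.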